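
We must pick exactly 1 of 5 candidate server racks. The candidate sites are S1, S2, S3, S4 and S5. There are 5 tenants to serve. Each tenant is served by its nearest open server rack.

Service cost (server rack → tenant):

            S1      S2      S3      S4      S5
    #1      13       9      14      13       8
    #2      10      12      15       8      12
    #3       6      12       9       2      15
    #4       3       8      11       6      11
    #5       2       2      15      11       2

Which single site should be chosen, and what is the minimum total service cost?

Choose S1 only; total service cost 34.

With exactly 1 open, each tenant uses its cheapest among the chosen.
{S1}: #1→S1 13, #2→S1 10, #3→S1 6, #4→S1 3, #5→S1 2. Service cost 34.
{S4}: service cost 40
{S2}: service cost 43
Among all 5 size-1 choices, {S1} is lowest.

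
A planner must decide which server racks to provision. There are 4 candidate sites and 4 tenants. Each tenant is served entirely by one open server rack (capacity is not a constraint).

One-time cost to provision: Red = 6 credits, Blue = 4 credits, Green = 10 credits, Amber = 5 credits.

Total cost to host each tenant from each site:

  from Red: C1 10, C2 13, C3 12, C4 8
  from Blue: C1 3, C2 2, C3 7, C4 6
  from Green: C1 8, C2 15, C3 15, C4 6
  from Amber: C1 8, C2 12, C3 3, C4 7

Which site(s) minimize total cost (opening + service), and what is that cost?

Open Blue only; minimum total cost 22.

For any fixed open set, each tenant goes to its cheapest open site; total = fixed + service.
{Blue}: C1→Blue 3, C2→Blue 2, C3→Blue 7, C4→Blue 6. Service 18; fixed 4; total 22.
{Blue, Amber}: service 14 + fixed 9 = 23
{Red, Blue}: service 18 + fixed 10 = 28
{Red, Blue, Green, Amber}: service 14 + fixed 25 = 39
(All 15 nonempty subsets were checked; Blue only is lowest.)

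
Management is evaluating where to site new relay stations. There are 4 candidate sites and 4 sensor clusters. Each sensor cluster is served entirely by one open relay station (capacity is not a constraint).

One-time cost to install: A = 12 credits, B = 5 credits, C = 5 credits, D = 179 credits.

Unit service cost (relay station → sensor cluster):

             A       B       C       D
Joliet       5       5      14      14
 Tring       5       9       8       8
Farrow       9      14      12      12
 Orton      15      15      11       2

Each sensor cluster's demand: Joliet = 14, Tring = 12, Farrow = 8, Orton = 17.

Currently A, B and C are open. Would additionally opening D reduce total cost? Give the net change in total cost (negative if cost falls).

No — net change +26 (cost rises by 26).

Current service cost with {A, B, C}: 389.
Adding D: each sensor cluster re-picks its cheapest; new service cost 236, saving 153.
Extra fixed cost: 179. Net change = 179 − 153 = 26.
(Totals: 411 → 437.)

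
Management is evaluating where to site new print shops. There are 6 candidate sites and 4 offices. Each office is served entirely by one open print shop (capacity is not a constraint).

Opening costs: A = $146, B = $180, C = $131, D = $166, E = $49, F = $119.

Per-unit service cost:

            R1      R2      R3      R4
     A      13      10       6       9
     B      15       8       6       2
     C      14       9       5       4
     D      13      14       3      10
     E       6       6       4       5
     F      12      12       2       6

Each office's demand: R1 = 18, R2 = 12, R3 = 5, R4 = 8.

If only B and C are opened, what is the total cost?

Each office is assigned to its cheapest site among the open ones.
{B, C}: R1→C 14·18=252, R2→B 8·12=96, R3→C 5·5=25, R4→B 2·8=16. Service 389; fixed 311; total 700.

Total cost: 700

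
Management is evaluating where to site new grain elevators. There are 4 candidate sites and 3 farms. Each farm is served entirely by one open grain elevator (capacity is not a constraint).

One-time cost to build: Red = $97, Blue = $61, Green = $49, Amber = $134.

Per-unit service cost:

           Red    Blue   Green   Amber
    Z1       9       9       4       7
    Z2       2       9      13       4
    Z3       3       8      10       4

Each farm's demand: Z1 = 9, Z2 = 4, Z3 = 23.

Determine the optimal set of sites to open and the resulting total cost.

Open Red only; minimum total cost 255.

For any fixed open set, each farm goes to its cheapest open site; total = fixed + service.
{Red}: Z1→Red 9·9=81, Z2→Red 2·4=8, Z3→Red 3·23=69. Service 158; fixed 97; total 255.
{Red, Green}: Z1→Green 4·9=36, Z2→Red 2·4=8, Z3→Red 3·23=69. Service 113; fixed 146; total 259.
{Amber}: Z1→Amber 7·9=63, Z2→Amber 4·4=16, Z3→Amber 4·23=92. Service 171; fixed 134; total 305.
{Red, Blue, Green, Amber}: Z1→Green 4·9=36, Z2→Red 2·4=8, Z3→Red 3·23=69. Service 113; fixed 341; total 454.
(All 15 nonempty subsets were checked; Red only is lowest.)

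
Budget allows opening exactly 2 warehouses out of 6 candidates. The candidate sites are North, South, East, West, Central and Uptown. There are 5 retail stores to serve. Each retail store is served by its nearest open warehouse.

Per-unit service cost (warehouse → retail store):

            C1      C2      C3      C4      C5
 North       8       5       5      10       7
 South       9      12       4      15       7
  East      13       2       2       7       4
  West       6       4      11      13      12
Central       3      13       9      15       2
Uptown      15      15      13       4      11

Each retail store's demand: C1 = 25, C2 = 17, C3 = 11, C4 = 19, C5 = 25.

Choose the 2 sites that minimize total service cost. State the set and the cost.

With exactly 2 open, each retail store uses its cheapest among the chosen.
{East, Central}: C1→Central 3·25=75, C2→East 2·17=34, C3→East 2·11=22, C4→East 7·19=133, C5→Central 2·25=50. Service cost 314.
{East, West}: service cost 439
{North, Central}: service cost 455
Among all 15 size-2 choices, {East, Central} is lowest.

Choose East and Central; total service cost 314.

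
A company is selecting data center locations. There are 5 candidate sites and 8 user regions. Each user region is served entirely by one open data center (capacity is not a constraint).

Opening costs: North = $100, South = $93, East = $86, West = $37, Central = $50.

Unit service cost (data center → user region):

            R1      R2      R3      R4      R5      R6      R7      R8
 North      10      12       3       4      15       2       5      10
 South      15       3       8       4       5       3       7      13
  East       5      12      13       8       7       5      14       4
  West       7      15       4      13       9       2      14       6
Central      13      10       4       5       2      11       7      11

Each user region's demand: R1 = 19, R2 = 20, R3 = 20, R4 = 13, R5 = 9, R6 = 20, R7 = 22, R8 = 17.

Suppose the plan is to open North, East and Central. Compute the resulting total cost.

Each user region is assigned to its cheapest site among the open ones.
{North, East, Central}: R1→East 5·19=95, R2→Central 10·20=200, R3→North 3·20=60, R4→North 4·13=52, R5→Central 2·9=18, R6→North 2·20=40, R7→North 5·22=110, R8→East 4·17=68. Service 643; fixed 236; total 879.

Total cost: 879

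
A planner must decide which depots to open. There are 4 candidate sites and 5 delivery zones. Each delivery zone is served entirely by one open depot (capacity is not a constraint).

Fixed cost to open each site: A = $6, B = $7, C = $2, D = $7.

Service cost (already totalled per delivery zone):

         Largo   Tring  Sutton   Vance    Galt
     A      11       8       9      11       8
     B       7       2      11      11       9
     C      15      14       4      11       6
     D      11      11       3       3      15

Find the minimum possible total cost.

For any fixed open set, each delivery zone goes to its cheapest open site; total = fixed + service.
{B, C, D}: Largo→B 7, Tring→B 2, Sutton→D 3, Vance→D 3, Galt→C 6. Service 21; fixed 16; total 37.
{B, D}: service 24 + fixed 14 = 38
{B, C}: Largo→B 7, Tring→B 2, Sutton→C 4, Vance→B 11, Galt→C 6. Service 30; fixed 9; total 39.
{A, B, C, D}: Largo→B 7, Tring→B 2, Sutton→D 3, Vance→D 3, Galt→C 6. Service 21; fixed 22; total 43.
No other subset beats 37.

Minimum total cost: 37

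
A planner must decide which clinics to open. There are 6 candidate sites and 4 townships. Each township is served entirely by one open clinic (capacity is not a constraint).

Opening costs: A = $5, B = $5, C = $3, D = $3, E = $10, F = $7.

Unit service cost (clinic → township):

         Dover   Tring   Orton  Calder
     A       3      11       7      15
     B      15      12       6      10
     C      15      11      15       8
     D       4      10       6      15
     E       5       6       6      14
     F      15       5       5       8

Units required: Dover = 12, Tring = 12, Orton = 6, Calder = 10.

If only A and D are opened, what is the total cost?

Each township is assigned to its cheapest site among the open ones.
{A, D}: Dover→A 3·12=36, Tring→D 10·12=120, Orton→D 6·6=36, Calder→A 15·10=150. Service 342; fixed 8; total 350.

Total cost: 350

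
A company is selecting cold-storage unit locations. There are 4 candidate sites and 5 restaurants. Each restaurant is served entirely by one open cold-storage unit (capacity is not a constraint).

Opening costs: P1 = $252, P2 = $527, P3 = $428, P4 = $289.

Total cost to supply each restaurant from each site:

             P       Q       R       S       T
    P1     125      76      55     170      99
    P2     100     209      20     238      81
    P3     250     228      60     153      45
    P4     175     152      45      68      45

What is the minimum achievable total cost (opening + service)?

Minimum total cost: 774

For any fixed open set, each restaurant goes to its cheapest open site; total = fixed + service.
{P4}: P→P4 175, Q→P4 152, R→P4 45, S→P4 68, T→P4 45. Service 485; fixed 289; total 774.
{P1}: P→P1 125, Q→P1 76, R→P1 55, S→P1 170, T→P1 99. Service 525; fixed 252; total 777.
{P1, P4}: service 359 + fixed 541 = 900
{P1, P2, P3, P4}: service 309 + fixed 1496 = 1805
(All 15 nonempty subsets were checked; P4 only is lowest.)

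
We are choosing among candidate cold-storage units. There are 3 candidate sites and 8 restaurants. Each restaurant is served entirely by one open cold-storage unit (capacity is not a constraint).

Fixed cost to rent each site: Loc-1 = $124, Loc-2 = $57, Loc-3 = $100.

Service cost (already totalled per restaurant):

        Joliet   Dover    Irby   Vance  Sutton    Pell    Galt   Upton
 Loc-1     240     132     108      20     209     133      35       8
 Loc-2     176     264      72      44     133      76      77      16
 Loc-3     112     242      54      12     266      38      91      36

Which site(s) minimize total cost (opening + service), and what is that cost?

For any fixed open set, each restaurant goes to its cheapest open site; total = fixed + service.
{Loc-1, Loc-2, Loc-3}: Joliet→Loc-3 112, Dover→Loc-1 132, Irby→Loc-3 54, Vance→Loc-3 12, Sutton→Loc-2 133, Pell→Loc-3 38, Galt→Loc-1 35, Upton→Loc-1 8. Service 524; fixed 281; total 805.
{Loc-1, Loc-3}: service 600 + fixed 224 = 824
{Loc-1, Loc-2}: Joliet→Loc-2 176, Dover→Loc-1 132, Irby→Loc-2 72, Vance→Loc-1 20, Sutton→Loc-2 133, Pell→Loc-2 76, Galt→Loc-1 35, Upton→Loc-1 8. Service 652; fixed 181; total 833.
{Loc-2}: service 858 + fixed 57 = 915
No other subset beats 805.

Open Loc-1, Loc-2 and Loc-3; minimum total cost 805.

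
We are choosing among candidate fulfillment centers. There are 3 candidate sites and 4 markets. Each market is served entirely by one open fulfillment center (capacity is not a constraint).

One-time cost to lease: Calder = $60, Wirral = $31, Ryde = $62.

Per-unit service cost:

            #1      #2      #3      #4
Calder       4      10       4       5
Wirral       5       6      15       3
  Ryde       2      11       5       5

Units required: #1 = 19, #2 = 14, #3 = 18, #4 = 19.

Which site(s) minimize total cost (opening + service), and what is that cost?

Open Wirral and Ryde; minimum total cost 362.

For any fixed open set, each market goes to its cheapest open site; total = fixed + service.
{Wirral, Ryde}: #1→Ryde 2·19=38, #2→Wirral 6·14=84, #3→Ryde 5·18=90, #4→Wirral 3·19=57. Service 269; fixed 93; total 362.
{Calder, Wirral}: #1→Calder 4·19=76, #2→Wirral 6·14=84, #3→Calder 4·18=72, #4→Wirral 3·19=57. Service 289; fixed 91; total 380.
{Calder, Wirral, Ryde}: #1→Ryde 2·19=38, #2→Wirral 6·14=84, #3→Calder 4·18=72, #4→Wirral 3·19=57. Service 251; fixed 153; total 404.
{Wirral}: #1→Wirral 5·19=95, #2→Wirral 6·14=84, #3→Wirral 15·18=270, #4→Wirral 3·19=57. Service 506; fixed 31; total 537.
No other subset beats 362.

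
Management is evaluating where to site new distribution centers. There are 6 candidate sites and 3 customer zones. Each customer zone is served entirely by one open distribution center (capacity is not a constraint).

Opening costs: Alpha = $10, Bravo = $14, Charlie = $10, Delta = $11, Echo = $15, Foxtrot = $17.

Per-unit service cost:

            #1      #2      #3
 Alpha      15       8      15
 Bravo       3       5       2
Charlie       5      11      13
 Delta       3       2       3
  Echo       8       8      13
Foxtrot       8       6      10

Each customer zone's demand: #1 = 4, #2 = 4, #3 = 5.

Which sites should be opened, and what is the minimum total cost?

For any fixed open set, each customer zone goes to its cheapest open site; total = fixed + service.
{Delta}: #1→Delta 3·4=12, #2→Delta 2·4=8, #3→Delta 3·5=15. Service 35; fixed 11; total 46.
{Bravo, Delta}: service 30 + fixed 25 = 55
{Alpha, Delta}: #1→Delta 3·4=12, #2→Delta 2·4=8, #3→Delta 3·5=15. Service 35; fixed 21; total 56.
{Alpha, Bravo, Charlie, Delta, Echo, Foxtrot}: service 30 + fixed 77 = 107
No other subset beats 46.

Open Delta only; minimum total cost 46.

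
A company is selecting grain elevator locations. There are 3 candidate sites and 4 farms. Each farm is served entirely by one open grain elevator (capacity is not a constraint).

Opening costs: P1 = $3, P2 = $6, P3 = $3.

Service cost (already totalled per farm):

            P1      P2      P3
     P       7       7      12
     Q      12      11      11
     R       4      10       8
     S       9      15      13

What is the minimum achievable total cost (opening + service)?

Minimum total cost: 35

For any fixed open set, each farm goes to its cheapest open site; total = fixed + service.
{P1}: P→P1 7, Q→P1 12, R→P1 4, S→P1 9. Service 32; fixed 3; total 35.
{P1, P3}: P→P1 7, Q→P3 11, R→P1 4, S→P1 9. Service 31; fixed 6; total 37.
{P1, P2}: service 31 + fixed 9 = 40
{P1, P2, P3}: P→P1 7, Q→P2 11, R→P1 4, S→P1 9. Service 31; fixed 12; total 43.
(All 7 nonempty subsets were checked; P1 only is lowest.)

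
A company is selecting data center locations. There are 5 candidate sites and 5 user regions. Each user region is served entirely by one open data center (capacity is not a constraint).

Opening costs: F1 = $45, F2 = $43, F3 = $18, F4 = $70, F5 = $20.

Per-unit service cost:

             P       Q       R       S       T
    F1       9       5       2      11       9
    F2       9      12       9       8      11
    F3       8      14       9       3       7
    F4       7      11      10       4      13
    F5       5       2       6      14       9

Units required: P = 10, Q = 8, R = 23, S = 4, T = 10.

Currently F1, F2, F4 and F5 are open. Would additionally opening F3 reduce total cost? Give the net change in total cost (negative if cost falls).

Current service cost with {F1, F2, F4, F5}: 218.
Adding F3: each user region re-picks its cheapest; new service cost 194, saving 24.
Extra fixed cost: 18. Net change = 18 − 24 = -6.
(Totals: 396 → 390.)

Yes — net change −6 (cost falls by 6).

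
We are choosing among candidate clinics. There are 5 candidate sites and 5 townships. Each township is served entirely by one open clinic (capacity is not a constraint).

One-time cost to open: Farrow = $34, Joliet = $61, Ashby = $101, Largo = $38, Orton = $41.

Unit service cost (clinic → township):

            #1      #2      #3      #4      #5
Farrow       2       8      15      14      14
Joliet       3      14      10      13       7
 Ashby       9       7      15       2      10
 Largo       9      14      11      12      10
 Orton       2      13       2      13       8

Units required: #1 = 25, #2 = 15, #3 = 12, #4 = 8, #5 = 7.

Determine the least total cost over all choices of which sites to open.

Minimum total cost: 393

For any fixed open set, each township goes to its cheapest open site; total = fixed + service.
{Ashby, Orton}: #1→Orton 2·25=50, #2→Ashby 7·15=105, #3→Orton 2·12=24, #4→Ashby 2·8=16, #5→Orton 8·7=56. Service 251; fixed 142; total 393.
{Farrow, Ashby, Orton}: #1→Farrow 2·25=50, #2→Ashby 7·15=105, #3→Orton 2·12=24, #4→Ashby 2·8=16, #5→Orton 8·7=56. Service 251; fixed 176; total 427.
{Farrow, Orton}: #1→Farrow 2·25=50, #2→Farrow 8·15=120, #3→Orton 2·12=24, #4→Orton 13·8=104, #5→Orton 8·7=56. Service 354; fixed 75; total 429.
{Farrow, Joliet, Ashby, Largo, Orton}: service 244 + fixed 275 = 519
No other subset beats 393.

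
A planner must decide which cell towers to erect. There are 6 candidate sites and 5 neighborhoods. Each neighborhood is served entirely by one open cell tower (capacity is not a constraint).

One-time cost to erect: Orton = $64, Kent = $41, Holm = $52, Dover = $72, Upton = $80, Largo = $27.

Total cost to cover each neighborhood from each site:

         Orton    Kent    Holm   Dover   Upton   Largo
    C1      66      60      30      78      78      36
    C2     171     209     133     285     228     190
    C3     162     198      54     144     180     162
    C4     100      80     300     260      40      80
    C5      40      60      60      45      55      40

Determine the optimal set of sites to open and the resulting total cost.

For any fixed open set, each neighborhood goes to its cheapest open site; total = fixed + service.
{Holm, Largo}: C1→Holm 30, C2→Holm 133, C3→Holm 54, C4→Largo 80, C5→Largo 40. Service 337; fixed 79; total 416.
{Holm, Upton}: service 312 + fixed 132 = 444
{Kent, Holm}: C1→Holm 30, C2→Holm 133, C3→Holm 54, C4→Kent 80, C5→Kent 60. Service 357; fixed 93; total 450.
{Orton, Kent, Holm, Dover, Upton, Largo}: service 297 + fixed 336 = 633
No other subset beats 416.

Open Holm and Largo; minimum total cost 416.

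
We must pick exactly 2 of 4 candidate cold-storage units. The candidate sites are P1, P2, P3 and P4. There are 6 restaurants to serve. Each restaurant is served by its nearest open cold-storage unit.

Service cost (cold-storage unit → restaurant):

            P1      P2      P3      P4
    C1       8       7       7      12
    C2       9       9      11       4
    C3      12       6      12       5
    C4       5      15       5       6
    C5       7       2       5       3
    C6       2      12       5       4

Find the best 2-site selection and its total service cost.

Choose P1 and P4; total service cost 27.

With exactly 2 open, each restaurant uses its cheapest among the chosen.
{P1, P4}: C1→P1 8, C2→P4 4, C3→P4 5, C4→P1 5, C5→P4 3, C6→P1 2. Service cost 27.
{P2, P4}: service cost 28
{P3, P4}: service cost 28
Among all 6 size-2 choices, {P1, P4} is lowest.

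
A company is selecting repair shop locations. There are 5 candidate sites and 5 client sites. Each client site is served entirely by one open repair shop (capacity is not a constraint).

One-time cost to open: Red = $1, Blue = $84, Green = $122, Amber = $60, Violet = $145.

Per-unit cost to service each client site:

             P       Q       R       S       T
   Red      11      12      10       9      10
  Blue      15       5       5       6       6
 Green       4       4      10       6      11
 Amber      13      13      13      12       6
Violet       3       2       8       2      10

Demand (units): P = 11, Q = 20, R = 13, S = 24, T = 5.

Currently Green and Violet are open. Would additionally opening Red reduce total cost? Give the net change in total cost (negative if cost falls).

No — net change +1 (cost rises by 1).

Current service cost with {Green, Violet}: 275.
Adding Red: each client site re-picks its cheapest; new service cost 275, saving 0.
Extra fixed cost: 1. Net change = 1 − 0 = 1.
(Totals: 542 → 543.)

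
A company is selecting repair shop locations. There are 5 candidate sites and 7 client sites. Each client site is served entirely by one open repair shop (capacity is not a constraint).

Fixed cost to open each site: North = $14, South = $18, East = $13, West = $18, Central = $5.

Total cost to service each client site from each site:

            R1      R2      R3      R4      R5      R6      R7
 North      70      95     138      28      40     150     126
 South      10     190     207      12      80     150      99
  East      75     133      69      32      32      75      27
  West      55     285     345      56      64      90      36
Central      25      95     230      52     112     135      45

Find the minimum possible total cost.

Minimum total cost: 356

For any fixed open set, each client site goes to its cheapest open site; total = fixed + service.
{South, East, Central}: R1→South 10, R2→Central 95, R3→East 69, R4→South 12, R5→East 32, R6→East 75, R7→East 27. Service 320; fixed 36; total 356.
{North, South, East}: service 320 + fixed 45 = 365
{North, South, East, Central}: service 320 + fixed 50 = 370
{North, South, East, West, Central}: R1→South 10, R2→North 95, R3→East 69, R4→South 12, R5→East 32, R6→East 75, R7→East 27. Service 320; fixed 68; total 388.
No other subset beats 356.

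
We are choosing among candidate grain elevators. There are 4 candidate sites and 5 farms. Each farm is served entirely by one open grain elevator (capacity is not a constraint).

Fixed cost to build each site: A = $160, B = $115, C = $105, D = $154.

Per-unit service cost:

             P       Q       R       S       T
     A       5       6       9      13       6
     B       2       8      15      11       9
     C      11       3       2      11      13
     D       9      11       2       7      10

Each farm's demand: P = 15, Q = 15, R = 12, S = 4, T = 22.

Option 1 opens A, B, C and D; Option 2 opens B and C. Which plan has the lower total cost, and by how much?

Option 2 is cheaper by 232.

Option 1: {A, B, C, D}: P→B 2·15=30, Q→C 3·15=45, R→C 2·12=24, S→D 7·4=28, T→A 6·22=132. Service 259; fixed 534; total 793.
Option 2: {B, C}: P→B 2·15=30, Q→C 3·15=45, R→C 2·12=24, S→B 11·4=44, T→B 9·22=198. Service 341; fixed 220; total 561.
Difference: |793 − 561| = 232.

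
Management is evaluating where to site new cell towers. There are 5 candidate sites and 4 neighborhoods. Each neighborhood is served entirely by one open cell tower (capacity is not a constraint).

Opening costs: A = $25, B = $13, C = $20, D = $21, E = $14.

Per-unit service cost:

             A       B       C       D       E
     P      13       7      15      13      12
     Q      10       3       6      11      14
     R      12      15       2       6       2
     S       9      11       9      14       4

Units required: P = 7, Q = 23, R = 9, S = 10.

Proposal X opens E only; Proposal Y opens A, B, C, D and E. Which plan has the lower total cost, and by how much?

Proposal Y is cheaper by 209.

Proposal X: {E}: P→E 12·7=84, Q→E 14·23=322, R→E 2·9=18, S→E 4·10=40. Service 464; fixed 14; total 478.
Proposal Y: {A, B, C, D, E}: P→B 7·7=49, Q→B 3·23=69, R→C 2·9=18, S→E 4·10=40. Service 176; fixed 93; total 269.
Difference: |478 − 269| = 209.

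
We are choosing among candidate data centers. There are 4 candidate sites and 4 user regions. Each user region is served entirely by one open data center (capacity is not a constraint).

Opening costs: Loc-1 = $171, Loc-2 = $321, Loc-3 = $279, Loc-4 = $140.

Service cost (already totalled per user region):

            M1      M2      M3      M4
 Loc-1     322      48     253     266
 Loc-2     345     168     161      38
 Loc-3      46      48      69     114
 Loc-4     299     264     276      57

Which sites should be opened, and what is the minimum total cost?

Open Loc-3 only; minimum total cost 556.

For any fixed open set, each user region goes to its cheapest open site; total = fixed + service.
{Loc-3}: M1→Loc-3 46, M2→Loc-3 48, M3→Loc-3 69, M4→Loc-3 114. Service 277; fixed 279; total 556.
{Loc-3, Loc-4}: service 220 + fixed 419 = 639
{Loc-1, Loc-3}: service 277 + fixed 450 = 727
{Loc-1, Loc-2, Loc-3, Loc-4}: service 201 + fixed 911 = 1112
(All 15 nonempty subsets were checked; Loc-3 only is lowest.)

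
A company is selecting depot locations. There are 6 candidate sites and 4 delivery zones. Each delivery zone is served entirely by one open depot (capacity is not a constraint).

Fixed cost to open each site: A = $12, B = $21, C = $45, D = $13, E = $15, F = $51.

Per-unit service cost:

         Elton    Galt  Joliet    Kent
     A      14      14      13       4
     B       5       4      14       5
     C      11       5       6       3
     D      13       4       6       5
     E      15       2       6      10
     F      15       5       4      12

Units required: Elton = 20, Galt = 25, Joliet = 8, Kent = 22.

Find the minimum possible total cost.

Minimum total cost: 334

For any fixed open set, each delivery zone goes to its cheapest open site; total = fixed + service.
{A, B, E}: Elton→B 5·20=100, Galt→E 2·25=50, Joliet→E 6·8=48, Kent→A 4·22=88. Service 286; fixed 48; total 334.
{B, E}: service 308 + fixed 36 = 344
{B, C, E}: service 264 + fixed 81 = 345
{A, B, C, D, E, F}: service 248 + fixed 157 = 405
No other subset beats 334.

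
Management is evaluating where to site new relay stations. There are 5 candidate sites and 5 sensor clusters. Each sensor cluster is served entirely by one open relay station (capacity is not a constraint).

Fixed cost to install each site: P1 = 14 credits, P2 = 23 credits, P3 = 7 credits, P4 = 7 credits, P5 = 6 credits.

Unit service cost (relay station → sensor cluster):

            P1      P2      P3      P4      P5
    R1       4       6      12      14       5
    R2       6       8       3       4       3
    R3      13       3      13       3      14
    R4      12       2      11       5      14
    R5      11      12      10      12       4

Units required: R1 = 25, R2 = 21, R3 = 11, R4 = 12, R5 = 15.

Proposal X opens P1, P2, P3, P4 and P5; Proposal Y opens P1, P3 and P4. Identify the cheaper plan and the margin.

Proposal X is cheaper by 97.

Proposal X: {P1, P2, P3, P4, P5}: R1→P1 4·25=100, R2→P3 3·21=63, R3→P2 3·11=33, R4→P2 2·12=24, R5→P5 4·15=60. Service 280; fixed 57; total 337.
Proposal Y: {P1, P3, P4}: R1→P1 4·25=100, R2→P3 3·21=63, R3→P4 3·11=33, R4→P4 5·12=60, R5→P3 10·15=150. Service 406; fixed 28; total 434.
Difference: |337 − 434| = 97.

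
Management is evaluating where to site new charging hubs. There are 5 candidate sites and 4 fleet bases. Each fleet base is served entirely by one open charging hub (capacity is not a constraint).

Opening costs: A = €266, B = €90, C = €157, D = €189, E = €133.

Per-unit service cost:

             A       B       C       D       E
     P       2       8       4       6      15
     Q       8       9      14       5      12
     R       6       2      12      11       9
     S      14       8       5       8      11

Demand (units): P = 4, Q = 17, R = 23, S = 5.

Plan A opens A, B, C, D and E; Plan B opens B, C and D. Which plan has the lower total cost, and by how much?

Plan A: {A, B, C, D, E}: P→A 2·4=8, Q→D 5·17=85, R→B 2·23=46, S→C 5·5=25. Service 164; fixed 835; total 999.
Plan B: {B, C, D}: P→C 4·4=16, Q→D 5·17=85, R→B 2·23=46, S→C 5·5=25. Service 172; fixed 436; total 608.
Difference: |999 − 608| = 391.

Plan B is cheaper by 391.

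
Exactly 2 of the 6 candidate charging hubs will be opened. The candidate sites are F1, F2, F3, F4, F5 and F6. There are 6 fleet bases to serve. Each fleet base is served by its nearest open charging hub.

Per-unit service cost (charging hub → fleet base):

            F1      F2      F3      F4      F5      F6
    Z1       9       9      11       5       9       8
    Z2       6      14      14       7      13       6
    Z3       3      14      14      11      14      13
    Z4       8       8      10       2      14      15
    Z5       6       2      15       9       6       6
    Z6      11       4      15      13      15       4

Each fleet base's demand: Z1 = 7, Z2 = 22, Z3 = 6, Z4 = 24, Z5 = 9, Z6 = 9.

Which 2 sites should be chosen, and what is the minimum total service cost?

With exactly 2 open, each fleet base uses its cheapest among the chosen.
{F2, F4}: Z1→F4 5·7=35, Z2→F4 7·22=154, Z3→F4 11·6=66, Z4→F4 2·24=48, Z5→F2 2·9=18, Z6→F2 4·9=36. Service cost 357.
{F4, F6}: service cost 371
{F1, F4}: service cost 386
Among all 15 size-2 choices, {F2, F4} is lowest.

Choose F2 and F4; total service cost 357.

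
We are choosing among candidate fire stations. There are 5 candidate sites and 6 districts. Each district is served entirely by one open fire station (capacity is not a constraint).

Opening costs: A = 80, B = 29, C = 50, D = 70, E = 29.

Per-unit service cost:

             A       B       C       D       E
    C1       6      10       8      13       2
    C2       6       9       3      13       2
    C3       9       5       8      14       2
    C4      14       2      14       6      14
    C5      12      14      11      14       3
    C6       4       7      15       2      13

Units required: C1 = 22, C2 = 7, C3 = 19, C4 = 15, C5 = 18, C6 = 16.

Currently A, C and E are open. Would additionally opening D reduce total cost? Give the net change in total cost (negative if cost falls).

Yes — net change −82 (cost falls by 82).

Current service cost with {A, C, E}: 424.
Adding D: each district re-picks its cheapest; new service cost 272, saving 152.
Extra fixed cost: 70. Net change = 70 − 152 = -82.
(Totals: 583 → 501.)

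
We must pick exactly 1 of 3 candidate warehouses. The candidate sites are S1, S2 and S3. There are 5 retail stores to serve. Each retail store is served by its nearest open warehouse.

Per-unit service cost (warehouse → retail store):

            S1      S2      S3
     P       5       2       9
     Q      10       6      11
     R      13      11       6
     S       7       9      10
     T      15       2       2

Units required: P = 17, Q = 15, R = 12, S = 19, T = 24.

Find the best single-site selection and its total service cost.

Choose S2 only; total service cost 475.

With exactly 1 open, each retail store uses its cheapest among the chosen.
{S2}: P→S2 2·17=34, Q→S2 6·15=90, R→S2 11·12=132, S→S2 9·19=171, T→S2 2·24=48. Service cost 475.
{S3}: service cost 628
{S1}: service cost 884
Among all 3 size-1 choices, {S2} is lowest.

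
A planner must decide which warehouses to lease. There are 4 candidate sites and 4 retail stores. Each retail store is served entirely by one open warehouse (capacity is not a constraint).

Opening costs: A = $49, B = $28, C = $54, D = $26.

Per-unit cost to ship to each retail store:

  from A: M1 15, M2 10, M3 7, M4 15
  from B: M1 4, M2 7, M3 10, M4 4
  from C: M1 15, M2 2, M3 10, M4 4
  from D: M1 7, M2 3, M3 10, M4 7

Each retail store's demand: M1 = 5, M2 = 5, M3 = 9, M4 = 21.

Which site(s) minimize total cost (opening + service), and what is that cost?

Open B only; minimum total cost 257.

For any fixed open set, each retail store goes to its cheapest open site; total = fixed + service.
{B}: M1→B 4·5=20, M2→B 7·5=35, M3→B 10·9=90, M4→B 4·21=84. Service 229; fixed 28; total 257.
{B, D}: service 209 + fixed 54 = 263
{A, B}: M1→B 4·5=20, M2→B 7·5=35, M3→A 7·9=63, M4→B 4·21=84. Service 202; fixed 77; total 279.
{A, B, C, D}: service 177 + fixed 157 = 334
No other subset beats 257.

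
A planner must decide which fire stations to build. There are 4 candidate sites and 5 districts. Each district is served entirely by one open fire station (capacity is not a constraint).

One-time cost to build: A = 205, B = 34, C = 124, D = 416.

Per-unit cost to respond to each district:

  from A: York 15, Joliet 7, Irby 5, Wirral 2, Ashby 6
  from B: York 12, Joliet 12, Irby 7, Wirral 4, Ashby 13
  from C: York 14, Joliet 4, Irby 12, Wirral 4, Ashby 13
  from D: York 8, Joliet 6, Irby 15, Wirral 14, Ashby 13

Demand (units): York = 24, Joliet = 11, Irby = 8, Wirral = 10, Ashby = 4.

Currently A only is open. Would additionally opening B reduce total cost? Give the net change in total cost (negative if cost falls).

Current service cost with {A}: 521.
Adding B: each district re-picks its cheapest; new service cost 449, saving 72.
Extra fixed cost: 34. Net change = 34 − 72 = -38.
(Totals: 726 → 688.)

Yes — net change −38 (cost falls by 38).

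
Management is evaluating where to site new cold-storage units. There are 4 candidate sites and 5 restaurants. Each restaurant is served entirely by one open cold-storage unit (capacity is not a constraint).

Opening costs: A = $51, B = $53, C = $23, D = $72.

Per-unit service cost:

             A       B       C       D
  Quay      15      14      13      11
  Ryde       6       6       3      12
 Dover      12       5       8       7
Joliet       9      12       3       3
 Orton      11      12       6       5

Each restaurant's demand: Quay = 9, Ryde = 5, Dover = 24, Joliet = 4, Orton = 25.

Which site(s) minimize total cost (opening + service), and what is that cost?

Open B and C; minimum total cost 490.

For any fixed open set, each restaurant goes to its cheapest open site; total = fixed + service.
{B, C}: Quay→C 13·9=117, Ryde→C 3·5=15, Dover→B 5·24=120, Joliet→C 3·4=12, Orton→C 6·25=150. Service 414; fixed 76; total 490.
{C}: Quay→C 13·9=117, Ryde→C 3·5=15, Dover→C 8·24=192, Joliet→C 3·4=12, Orton→C 6·25=150. Service 486; fixed 23; total 509.
{B, D}: service 386 + fixed 125 = 511
{A, B, C, D}: service 371 + fixed 199 = 570
No other subset beats 490.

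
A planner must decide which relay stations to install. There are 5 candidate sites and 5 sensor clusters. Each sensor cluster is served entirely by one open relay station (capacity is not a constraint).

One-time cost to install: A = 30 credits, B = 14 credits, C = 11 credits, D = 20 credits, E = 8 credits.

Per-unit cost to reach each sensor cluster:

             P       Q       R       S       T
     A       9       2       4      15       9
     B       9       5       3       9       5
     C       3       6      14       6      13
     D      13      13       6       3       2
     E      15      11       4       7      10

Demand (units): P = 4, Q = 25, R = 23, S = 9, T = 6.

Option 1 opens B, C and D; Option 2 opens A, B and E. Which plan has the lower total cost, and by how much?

Option 1: {B, C, D}: P→C 3·4=12, Q→B 5·25=125, R→B 3·23=69, S→D 3·9=27, T→D 2·6=12. Service 245; fixed 45; total 290.
Option 2: {A, B, E}: P→A 9·4=36, Q→A 2·25=50, R→B 3·23=69, S→E 7·9=63, T→B 5·6=30. Service 248; fixed 52; total 300.
Difference: |290 − 300| = 10.

Option 1 is cheaper by 10.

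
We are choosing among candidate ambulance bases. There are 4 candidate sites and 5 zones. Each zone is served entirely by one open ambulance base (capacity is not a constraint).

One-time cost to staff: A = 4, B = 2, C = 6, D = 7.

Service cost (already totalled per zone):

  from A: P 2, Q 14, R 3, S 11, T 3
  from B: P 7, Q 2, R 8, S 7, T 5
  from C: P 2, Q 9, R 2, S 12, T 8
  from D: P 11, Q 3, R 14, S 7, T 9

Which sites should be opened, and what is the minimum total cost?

For any fixed open set, each zone goes to its cheapest open site; total = fixed + service.
{A, B}: P→A 2, Q→B 2, R→A 3, S→B 7, T→A 3. Service 17; fixed 6; total 23.
{B, C}: service 18 + fixed 8 = 26
{A, B, C}: P→A 2, Q→B 2, R→C 2, S→B 7, T→A 3. Service 16; fixed 12; total 28.
{A, B, C, D}: service 16 + fixed 19 = 35
No other subset beats 23.

Open A and B; minimum total cost 23.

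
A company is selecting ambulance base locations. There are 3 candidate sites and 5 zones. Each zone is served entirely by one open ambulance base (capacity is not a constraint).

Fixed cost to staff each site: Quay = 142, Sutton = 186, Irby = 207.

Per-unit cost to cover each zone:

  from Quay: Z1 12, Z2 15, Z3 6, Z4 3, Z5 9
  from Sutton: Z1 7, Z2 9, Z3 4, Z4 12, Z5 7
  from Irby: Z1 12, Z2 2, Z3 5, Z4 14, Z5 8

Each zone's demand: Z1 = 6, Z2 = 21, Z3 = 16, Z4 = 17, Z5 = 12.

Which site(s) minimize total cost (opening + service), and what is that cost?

For any fixed open set, each zone goes to its cheapest open site; total = fixed + service.
{Quay, Irby}: Z1→Quay 12·6=72, Z2→Irby 2·21=42, Z3→Irby 5·16=80, Z4→Quay 3·17=51, Z5→Irby 8·12=96. Service 341; fixed 349; total 690.
{Irby}: service 528 + fixed 207 = 735
{Quay, Sutton}: Z1→Sutton 7·6=42, Z2→Sutton 9·21=189, Z3→Sutton 4·16=64, Z4→Quay 3·17=51, Z5→Sutton 7·12=84. Service 430; fixed 328; total 758.
{Quay, Sutton, Irby}: service 283 + fixed 535 = 818
No other subset beats 690.

Open Quay and Irby; minimum total cost 690.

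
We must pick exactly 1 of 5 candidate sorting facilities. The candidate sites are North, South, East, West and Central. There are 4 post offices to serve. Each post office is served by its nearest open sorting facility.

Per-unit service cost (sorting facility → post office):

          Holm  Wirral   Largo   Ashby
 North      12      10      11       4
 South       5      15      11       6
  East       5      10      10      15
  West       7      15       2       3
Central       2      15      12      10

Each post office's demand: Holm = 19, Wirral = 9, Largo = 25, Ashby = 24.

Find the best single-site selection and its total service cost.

Choose West only; total service cost 390.

With exactly 1 open, each post office uses its cheapest among the chosen.
{West}: Holm→West 7·19=133, Wirral→West 15·9=135, Largo→West 2·25=50, Ashby→West 3·24=72. Service cost 390.
{South}: service cost 649
{North}: service cost 689
Among all 5 size-1 choices, {West} is lowest.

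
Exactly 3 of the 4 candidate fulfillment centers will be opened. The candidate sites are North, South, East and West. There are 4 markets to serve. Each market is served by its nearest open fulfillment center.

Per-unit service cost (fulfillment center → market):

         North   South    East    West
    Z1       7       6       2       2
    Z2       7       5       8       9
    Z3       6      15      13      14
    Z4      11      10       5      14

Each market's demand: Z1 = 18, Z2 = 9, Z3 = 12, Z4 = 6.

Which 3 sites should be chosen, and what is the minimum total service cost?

Choose North, South and East; total service cost 183.

With exactly 3 open, each market uses its cheapest among the chosen.
{North, South, East}: Z1→East 2·18=36, Z2→South 5·9=45, Z3→North 6·12=72, Z4→East 5·6=30. Service cost 183.
{North, East, West}: service cost 201
{North, South, West}: service cost 213
Among all 4 size-3 choices, {North, South, East} is lowest.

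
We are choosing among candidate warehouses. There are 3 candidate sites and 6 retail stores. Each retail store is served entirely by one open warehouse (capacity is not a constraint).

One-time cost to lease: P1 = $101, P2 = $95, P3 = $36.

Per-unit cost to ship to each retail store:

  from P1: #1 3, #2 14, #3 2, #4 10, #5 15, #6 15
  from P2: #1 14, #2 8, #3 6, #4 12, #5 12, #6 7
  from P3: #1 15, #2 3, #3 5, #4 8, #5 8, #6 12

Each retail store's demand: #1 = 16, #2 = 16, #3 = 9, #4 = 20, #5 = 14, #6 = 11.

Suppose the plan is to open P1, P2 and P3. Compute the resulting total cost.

Each retail store is assigned to its cheapest site among the open ones.
{P1, P2, P3}: #1→P1 3·16=48, #2→P3 3·16=48, #3→P1 2·9=18, #4→P3 8·20=160, #5→P3 8·14=112, #6→P2 7·11=77. Service 463; fixed 232; total 695.

Total cost: 695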